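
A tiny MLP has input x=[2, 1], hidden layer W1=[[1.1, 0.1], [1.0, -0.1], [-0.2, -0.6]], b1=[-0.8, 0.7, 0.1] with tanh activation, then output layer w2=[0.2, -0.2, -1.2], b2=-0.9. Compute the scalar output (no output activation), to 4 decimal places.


z1[0] = (1.1)·(2) + (0.1)·(1) - 0.8 = 1.5
z1[1] = (1.0)·(2) + (-0.1)·(1) + 0.7 = 2.6
z1[2] = (-0.2)·(2) + (-0.6)·(1) + 0.1 = -0.9
h = tanh(z1) = [0.9051, 0.989, -0.7163]
output = (0.2)·(0.9051) + (-0.2)·(0.989) + (-1.2)·(-0.7163) - 0.9 = -0.0572

-0.0572


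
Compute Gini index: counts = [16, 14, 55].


Probabilities: [16/85, 14/85, 55/85] ≈ [0.1882, 0.1647, 0.6471]
Σpᵢ² = (256 + 196 + 3025)/85² = 3477/7225
Gini = 1 - Σpᵢ² = 1 - 3477/7225 = 0.5188

0.5188


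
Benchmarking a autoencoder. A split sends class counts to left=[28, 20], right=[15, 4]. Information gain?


Parent = [43, 24], H_parent = 0.9412
H_left = 0.9799 (n=48), H_right = 0.7425 (n=19)
H_children = (48/67)·0.9799 + (19/67)·0.7425 = 0.9126
IG = 0.9412 - 0.9126 = 0.0286

0.0286


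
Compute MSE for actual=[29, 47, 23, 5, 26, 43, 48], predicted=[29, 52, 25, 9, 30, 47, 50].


Squared errors: (29-29)²=0, (47-52)²=25, (23-25)²=4, (5-9)²=16, (26-30)²=16, (43-47)²=16, (48-50)²=4
Sum = 81
MSE = 81/7 = 81/7

81/7


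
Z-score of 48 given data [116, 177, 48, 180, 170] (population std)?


μ = 138.2, σ = 50.7795
z = (48 - 138.2)/50.7795 = -1.7763

-1.7763


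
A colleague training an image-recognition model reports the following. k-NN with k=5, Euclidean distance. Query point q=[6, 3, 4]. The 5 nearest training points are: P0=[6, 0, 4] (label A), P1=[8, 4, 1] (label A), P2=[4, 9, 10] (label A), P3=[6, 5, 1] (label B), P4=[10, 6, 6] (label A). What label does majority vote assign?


d(q,P0) = 3.0  (label A)
d(q,P1) = 3.7417  (label A)
d(q,P2) = 8.7178  (label A)
d(q,P3) = 3.6056  (label B)
d(q,P4) = 5.3852  (label A)
Votes: A=4, B=1
Majority → A

A


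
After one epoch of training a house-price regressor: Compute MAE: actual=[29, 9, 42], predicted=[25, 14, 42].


Absolute errors: |29-25|=4, |9-14|=5, |42-42|=0
Sum = 9
MAE = 9/3 = 3

3


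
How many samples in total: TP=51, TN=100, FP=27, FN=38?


Total = TP + TN + FP + FN
= 51 + 100 + 27 + 38
= 216
(Predicted positive: 78, predicted negative: 138)

216


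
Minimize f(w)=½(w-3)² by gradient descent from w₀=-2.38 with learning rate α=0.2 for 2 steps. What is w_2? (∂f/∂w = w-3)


step 1: grad = -2.38-3 = -5.38; w = -2.38 - 0.2·(-5.38) = -1.304
step 2: grad = -1.304-3 = -4.304; w = -1.304 - 0.2·(-4.304) = -0.4432

-0.4432


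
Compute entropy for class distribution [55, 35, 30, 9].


Probabilities: [55/129, 35/129, 30/129, 9/129] ≈ [0.4264, 0.2713, 0.2326, 0.0698]
H = -((55/129)·log₂(55/129) + (35/129)·log₂(35/129) + (30/129)·log₂(30/129) + (9/129)·log₂(9/129))
  = 1.7923 bits

1.7923 bits


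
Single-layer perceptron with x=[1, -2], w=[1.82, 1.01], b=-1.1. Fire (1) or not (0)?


z = (1)·(1.82) + (-2)·(1.01) - 1.1
  = -1.3
step(z) = 0 (z<0)

0


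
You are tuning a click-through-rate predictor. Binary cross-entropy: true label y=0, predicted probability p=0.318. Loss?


BCE = -[y·ln(p) + (1-y)·ln(1-p)]
= -0 - 1·ln(1-0.318)
= -ln(0.682) = 0.3827

0.3827


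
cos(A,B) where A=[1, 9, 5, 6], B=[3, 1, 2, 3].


A·B = 1·3 + 9·1 + 5·2 + 6·3 = 40
‖A‖ = √143 = 11.9583, ‖B‖ = √23 = 4.7958
cos = 40/(√143·√23) = 40/√3289 = 0.6975

0.6975


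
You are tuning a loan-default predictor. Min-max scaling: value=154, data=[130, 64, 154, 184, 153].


min=64, max=184
(154-64)/(184-64) = 90/120 = 0.75

0.75


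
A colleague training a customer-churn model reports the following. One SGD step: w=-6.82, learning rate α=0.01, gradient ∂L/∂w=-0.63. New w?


w_new = w - α·∇
= -6.82 - 0.01·-0.63
= -6.82 + 0.0063
= -6.8137

-6.8137


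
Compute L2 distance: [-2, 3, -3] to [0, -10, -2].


d = √((-2-0)² + (3+ 10)² + (-3+ 2)²)
  = √(4 + 169 + 1)
  = √174 = 13.1909

13.1909


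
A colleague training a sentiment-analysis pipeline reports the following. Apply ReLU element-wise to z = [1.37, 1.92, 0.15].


ReLU(1.37) = max(0, 1.37) = 1.37
ReLU(1.92) = max(0, 1.92) = 1.92
ReLU(0.15) = max(0, 0.15) = 0.15
result = [1.37, 1.92, 0.15]

[1.37, 1.92, 0.15]


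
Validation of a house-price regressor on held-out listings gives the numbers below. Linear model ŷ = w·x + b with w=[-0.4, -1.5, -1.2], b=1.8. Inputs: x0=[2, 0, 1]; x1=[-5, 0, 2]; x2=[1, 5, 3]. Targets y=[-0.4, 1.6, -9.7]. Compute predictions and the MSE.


ŷ0 = (-0.4)·(2) + (-1.5)·(0) + (-1.2)·(1) + 1.8 = -0.2
ŷ1 = (-0.4)·(-5) + (-1.5)·(0) + (-1.2)·(2) + 1.8 = 1.4
ŷ2 = (-0.4)·(1) + (-1.5)·(5) + (-1.2)·(3) + 1.8 = -9.7
errors² = [0.04, 0.04, 0.0]
MSE = 0.0800/3 = 0.0267

0.0267


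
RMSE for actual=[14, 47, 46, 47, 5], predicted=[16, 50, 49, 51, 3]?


MSE = 42/5 = 8.4
RMSE = √(42/5) = 2.8983

2.8983


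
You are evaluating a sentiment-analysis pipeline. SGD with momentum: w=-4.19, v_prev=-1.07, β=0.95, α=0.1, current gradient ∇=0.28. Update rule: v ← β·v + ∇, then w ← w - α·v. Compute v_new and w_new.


v_new = 0.95·-1.07 + 0.28 = -1.0165 + 0.28 = -0.7365
w_new = -4.19 - 0.1·-0.7365 = -4.19 + 0.07365 = -4.11635

v_new=-0.7365, w_new=-4.11635


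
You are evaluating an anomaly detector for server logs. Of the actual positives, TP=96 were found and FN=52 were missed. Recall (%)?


Recall = TP/(TP+FN)
= 96/(96+52)
= 96/148 = 64.86%

64.86%


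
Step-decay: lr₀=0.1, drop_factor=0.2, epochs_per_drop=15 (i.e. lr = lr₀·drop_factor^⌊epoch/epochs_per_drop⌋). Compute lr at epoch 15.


n_drops = ⌊15/15⌋ = 1
lr = 0.1·0.2^1 = 0.1·0.2 = 0.02

0.02


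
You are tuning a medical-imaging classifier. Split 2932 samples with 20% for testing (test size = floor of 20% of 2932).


Test = ⌊2932·20/100⌋ = 586
Train = 2932 - 586 = 2346

Train: 2346, Test: 586


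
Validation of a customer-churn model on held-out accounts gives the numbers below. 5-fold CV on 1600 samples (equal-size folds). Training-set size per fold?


Fold size = 1600/5 = 320
Training per fold = 1600 - 320 = 1280

1280


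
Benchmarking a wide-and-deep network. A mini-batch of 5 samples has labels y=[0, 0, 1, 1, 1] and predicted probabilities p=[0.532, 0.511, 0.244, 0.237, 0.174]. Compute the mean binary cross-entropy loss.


L[0] = -ln(1-0.532) = -ln(0.468) = 0.7593
L[1] = -ln(1-0.511) = -ln(0.489) = 0.7154
L[2] = -ln(0.244) = 1.4106
L[3] = -ln(0.237) = 1.4397
L[4] = -ln(0.174) = 1.7487
mean = (0.7593 + 0.7154 + 1.4106 + 1.4397 + 1.7487)/5 = 1.2147

1.2147


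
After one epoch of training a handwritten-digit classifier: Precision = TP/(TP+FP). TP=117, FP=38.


Precision = TP/(TP+FP)
= 117/(117+38)
= 117/155 = 75.48%

75.48%


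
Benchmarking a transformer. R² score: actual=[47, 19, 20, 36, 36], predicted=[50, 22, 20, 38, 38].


ȳ = 31.6
SS_res = Σ(y-ŷ)² = 26
SS_tot = Σ(y-ȳ)² = 569.2
R² = 1 - SS_res/SS_tot = 1 - 0.0457 = 0.9543

0.9543


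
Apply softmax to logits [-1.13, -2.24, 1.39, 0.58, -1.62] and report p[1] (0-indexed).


Exponentials: e^-1.13=0.323, e^-2.24=0.1065, e^1.39=4.0149, e^0.58=1.786, e^-1.62=0.1979
Sum = 6.4283
Softmax = [0.0503, 0.0166, 0.6246, 0.2778, 0.0308]
p[1] = 0.1065/6.4283 = 0.0166

0.0166


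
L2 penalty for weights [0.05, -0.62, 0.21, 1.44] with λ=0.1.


‖w‖₂² = (0.05)² + (-0.62)² + (0.21)² + (1.44)²
     = 0.0025 + 0.3844 + 0.0441 + 2.0736
     = 2.5046
λ·‖w‖₂² = 0.1·2.5046 = 0.25046

0.25046


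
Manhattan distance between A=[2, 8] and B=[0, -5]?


d = |2-0| + |8+ 5|
  = 2 + 13
  = 15

15


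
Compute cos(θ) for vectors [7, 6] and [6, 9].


A·B = 7·6 + 6·9 = 96
‖A‖ = √85 = 9.2195, ‖B‖ = √117 = 10.8167
cos = 96/(√85·√117) = 96/√9945 = 0.9627

0.9627


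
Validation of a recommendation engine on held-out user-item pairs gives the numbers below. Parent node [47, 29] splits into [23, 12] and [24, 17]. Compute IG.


Parent = [47, 29], H_parent = 0.9591
H_left = 0.9275 (n=35), H_right = 0.9789 (n=41)
H_children = (35/76)·0.9275 + (41/76)·0.9789 = 0.9552
IG = 0.9591 - 0.9552 = 0.0039

0.0039


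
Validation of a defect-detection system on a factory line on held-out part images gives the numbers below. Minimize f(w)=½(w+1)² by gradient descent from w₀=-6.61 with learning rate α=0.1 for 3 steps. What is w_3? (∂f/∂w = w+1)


step 1: grad = -6.61+1 = -5.61; w = -6.61 - 0.1·(-5.61) = -6.049
step 2: grad = -6.049+1 = -5.049; w = -6.049 - 0.1·(-5.049) = -5.5441
step 3: grad = -5.5441+1 = -4.5441; w = -5.5441 - 0.1·(-4.5441) = -5.08969

-5.08969


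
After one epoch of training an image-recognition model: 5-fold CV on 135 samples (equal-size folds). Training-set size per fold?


Fold size = 135/5 = 27
Training per fold = 135 - 27 = 108

108


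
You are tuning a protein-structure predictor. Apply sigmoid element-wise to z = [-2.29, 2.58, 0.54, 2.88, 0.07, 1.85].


σ(-2.29) = 1/(1+e^2.29) = 0.092
σ(2.58) = 1/(1+e^-2.58) = 0.9296
σ(0.54) = 1/(1+e^-0.54) = 0.6318
σ(2.88) = 1/(1+e^-2.88) = 0.9468
σ(0.07) = 1/(1+e^-0.07) = 0.5175
σ(1.85) = 1/(1+e^-1.85) = 0.8641
result = [0.092, 0.9296, 0.6318, 0.9468, 0.5175, 0.8641]

[0.092, 0.9296, 0.6318, 0.9468, 0.5175, 0.8641]


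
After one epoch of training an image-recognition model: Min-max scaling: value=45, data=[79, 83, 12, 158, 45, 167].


min=12, max=167
(45-12)/(167-12) = 33/155 = 0.2129

0.2129


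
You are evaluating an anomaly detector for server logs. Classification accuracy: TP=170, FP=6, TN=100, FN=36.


Accuracy = (TP+TN)/(TP+TN+FP+FN)
= (170+100)/(312)
= 270/312 = 86.54%

86.54%


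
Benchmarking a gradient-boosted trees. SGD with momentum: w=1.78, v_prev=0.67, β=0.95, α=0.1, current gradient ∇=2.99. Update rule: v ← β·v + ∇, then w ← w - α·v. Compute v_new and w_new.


v_new = 0.95·0.67 + 2.99 = 0.6365 + 2.99 = 3.6265
w_new = 1.78 - 0.1·3.6265 = 1.78 - 0.36265 = 1.41735

v_new=3.6265, w_new=1.41735


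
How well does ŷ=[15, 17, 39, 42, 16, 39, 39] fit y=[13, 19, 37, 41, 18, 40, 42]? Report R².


ȳ = 30
SS_res = Σ(y-ŷ)² = 27
SS_tot = Σ(y-ȳ)² = 968
R² = 1 - SS_res/SS_tot = 1 - 0.0279 = 0.9721

0.9721


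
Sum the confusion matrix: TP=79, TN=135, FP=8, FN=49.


Total = TP + TN + FP + FN
= 79 + 135 + 8 + 49
= 271
(Predicted positive: 87, predicted negative: 184)

271


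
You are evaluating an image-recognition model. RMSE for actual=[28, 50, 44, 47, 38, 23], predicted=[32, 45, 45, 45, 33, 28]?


MSE = 96/6 = 16
RMSE = √(96/6) = 4.0

4.0


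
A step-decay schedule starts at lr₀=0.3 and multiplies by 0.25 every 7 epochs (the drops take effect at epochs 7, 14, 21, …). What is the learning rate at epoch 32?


n_drops = ⌊32/7⌋ = 4
lr = 0.3·0.25^4 = 0.3·0.00390625 = 0.001171875

0.001171875


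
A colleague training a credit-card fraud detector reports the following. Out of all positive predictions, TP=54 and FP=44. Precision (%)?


Precision = TP/(TP+FP)
= 54/(54+44)
= 54/98 = 55.1%

55.1%


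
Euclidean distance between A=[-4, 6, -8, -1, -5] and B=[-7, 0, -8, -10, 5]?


d = √((-4+ 7)² + (6-0)² + (-8+ 8)² + (-1+ 10)² + (-5-5)²)
  = √(9 + 36 + 0 + 81 + 100)
  = √226 = 15.0333

15.0333


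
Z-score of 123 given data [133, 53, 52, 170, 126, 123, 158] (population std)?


μ = 116.4286, σ = 43.3947
z = (123 - 116.4286)/43.3947 = 0.1514

0.1514


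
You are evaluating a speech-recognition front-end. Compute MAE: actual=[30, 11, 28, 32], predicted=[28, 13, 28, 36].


Absolute errors: |30-28|=2, |11-13|=2, |28-28|=0, |32-36|=4
Sum = 8
MAE = 8/4 = 2

2


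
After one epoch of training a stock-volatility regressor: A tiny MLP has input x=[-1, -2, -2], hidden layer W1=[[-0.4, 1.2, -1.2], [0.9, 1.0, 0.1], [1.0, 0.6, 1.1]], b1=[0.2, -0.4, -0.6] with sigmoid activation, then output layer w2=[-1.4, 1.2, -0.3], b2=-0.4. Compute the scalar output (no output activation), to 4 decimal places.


z1[0] = (-0.4)·(-1) + (1.2)·(-2) + (-1.2)·(-2) + 0.2 = 0.6
z1[1] = (0.9)·(-1) + (1.0)·(-2) + (0.1)·(-2) - 0.4 = -3.5
z1[2] = (1.0)·(-1) + (0.6)·(-2) + (1.1)·(-2) - 0.6 = -5.0
h = sigmoid(z1) = [0.6457, 0.0293, 0.0067]
output = (-1.4)·(0.6457) + (1.2)·(0.0293) + (-0.3)·(0.0067) - 0.4 = -1.2708

-1.2708


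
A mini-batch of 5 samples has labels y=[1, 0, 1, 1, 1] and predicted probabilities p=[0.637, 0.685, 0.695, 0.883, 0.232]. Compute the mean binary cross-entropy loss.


L[0] = -ln(0.637) = 0.451
L[1] = -ln(1-0.685) = -ln(0.315) = 1.1552
L[2] = -ln(0.695) = 0.3638
L[3] = -ln(0.883) = 0.1244
L[4] = -ln(0.232) = 1.461
mean = (0.451 + 1.1552 + 0.3638 + 0.1244 + 1.461)/5 = 0.7111

0.7111


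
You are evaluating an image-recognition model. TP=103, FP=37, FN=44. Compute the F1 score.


Precision = 103/140 = 0.7357
Recall = 103/147 = 0.7007
F1 = 2·P·R/(P+R) = 2·TP/(2·TP+FP+FN) = 206/(206+37+44) = 206/287 = 0.7178

0.7178


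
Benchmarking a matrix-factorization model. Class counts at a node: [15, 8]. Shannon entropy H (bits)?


Probabilities: [15/23, 8/23] ≈ [0.6522, 0.3478]
H = -((15/23)·log₂(15/23) + (8/23)·log₂(8/23))
  = 0.9321 bits

0.9321 bits


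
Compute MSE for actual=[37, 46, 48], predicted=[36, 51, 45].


Squared errors: (37-36)²=1, (46-51)²=25, (48-45)²=9
Sum = 35
MSE = 35/3 = 35/3

35/3


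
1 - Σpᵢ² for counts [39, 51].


Probabilities: [39/90, 51/90] ≈ [0.4333, 0.5667]
Σpᵢ² = (1521 + 2601)/90² = 4122/8100
Gini = 1 - Σpᵢ² = 1 - 4122/8100 = 0.4911

0.4911


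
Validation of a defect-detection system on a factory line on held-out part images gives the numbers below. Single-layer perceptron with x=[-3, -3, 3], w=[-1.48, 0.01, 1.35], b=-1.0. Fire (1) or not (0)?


z = (-3)·(-1.48) + (-3)·(0.01) + (3)·(1.35) - 1.0
  = 7.46
step(z) = 1 (z≥0)

1


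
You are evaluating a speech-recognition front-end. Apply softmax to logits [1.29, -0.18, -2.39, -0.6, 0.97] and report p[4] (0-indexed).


Exponentials: e^1.29=3.6328, e^-0.18=0.8353, e^-2.39=0.0916, e^-0.6=0.5488, e^0.97=2.6379
Sum = 7.7464
Softmax = [0.469, 0.1078, 0.0118, 0.0708, 0.3405]
p[4] = 2.6379/7.7464 = 0.3405

0.3405


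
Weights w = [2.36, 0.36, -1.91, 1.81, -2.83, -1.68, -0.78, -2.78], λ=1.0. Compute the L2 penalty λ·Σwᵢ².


‖w‖₂² = (2.36)² + (0.36)² + (-1.91)² + (1.81)² + (-2.83)² + (-1.68)² + (-0.78)² + (-2.78)²
     = 5.5696 + 0.1296 + 3.6481 + 3.2761 + 8.0089 + 2.8224 + 0.6084 + 7.7284
     = 31.7915
λ·‖w‖₂² = 1.0·31.7915 = 31.7915

31.7915


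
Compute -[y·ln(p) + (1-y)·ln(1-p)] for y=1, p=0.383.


BCE = -[y·ln(p) + (1-y)·ln(1-p)]
= -1·ln(0.383) - 0
= -ln(0.383) = 0.9597

0.9597


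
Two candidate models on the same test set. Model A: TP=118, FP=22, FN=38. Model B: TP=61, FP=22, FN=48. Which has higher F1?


Model A: P=118/140=0.8429, R=118/156=0.7564, F1=2PR/(P+R)=2TP/(2TP+FP+FN)=236/296=0.7973
Model B: P=61/83=0.7349, R=61/109=0.5596, F1=2PR/(P+R)=2TP/(2TP+FP+FN)=122/192=0.6354
0.7973 > 0.6354 → Model A

Model A


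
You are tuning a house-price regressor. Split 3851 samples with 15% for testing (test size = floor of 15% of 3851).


Test = ⌊3851·15/100⌋ = 577
Train = 3851 - 577 = 3274

Train: 3274, Test: 577


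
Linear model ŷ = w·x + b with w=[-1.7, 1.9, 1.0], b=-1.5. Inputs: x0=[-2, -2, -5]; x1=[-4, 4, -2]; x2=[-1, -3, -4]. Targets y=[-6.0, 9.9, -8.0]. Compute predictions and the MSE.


ŷ0 = (-1.7)·(-2) + (1.9)·(-2) + (1.0)·(-5) - 1.5 = -6.9
ŷ1 = (-1.7)·(-4) + (1.9)·(4) + (1.0)·(-2) - 1.5 = 10.9
ŷ2 = (-1.7)·(-1) + (1.9)·(-3) + (1.0)·(-4) - 1.5 = -9.5
errors² = [0.81, 1.0, 2.25]
MSE = 4.0600/3 = 1.3533

1.3533


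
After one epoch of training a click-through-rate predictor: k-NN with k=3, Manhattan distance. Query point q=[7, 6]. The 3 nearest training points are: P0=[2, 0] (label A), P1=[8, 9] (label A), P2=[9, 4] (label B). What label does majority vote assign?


d(q,P0) = 11  (label A)
d(q,P1) = 4  (label A)
d(q,P2) = 4  (label B)
Votes: A=2, B=1
Majority → A

A


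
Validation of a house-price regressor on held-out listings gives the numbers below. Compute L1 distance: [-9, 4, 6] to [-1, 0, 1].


d = |-9+ 1| + |4-0| + |6-1|
  = 8 + 4 + 5
  = 17

17


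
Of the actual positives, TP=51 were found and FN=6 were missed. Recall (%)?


Recall = TP/(TP+FN)
= 51/(51+6)
= 51/57 = 89.47%

89.47%


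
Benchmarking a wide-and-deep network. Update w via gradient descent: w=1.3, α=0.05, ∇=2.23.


w_new = w - α·∇
= 1.3 - 0.05·2.23
= 1.3 - 0.1115
= 1.1885

1.1885


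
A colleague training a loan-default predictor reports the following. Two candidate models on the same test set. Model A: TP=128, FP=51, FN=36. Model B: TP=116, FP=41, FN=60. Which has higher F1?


Model A: P=128/179=0.7151, R=128/164=0.7805, F1=2PR/(P+R)=2TP/(2TP+FP+FN)=256/343=0.7464
Model B: P=116/157=0.7389, R=116/176=0.6591, F1=2PR/(P+R)=2TP/(2TP+FP+FN)=232/333=0.6967
0.7464 > 0.6967 → Model A

Model A


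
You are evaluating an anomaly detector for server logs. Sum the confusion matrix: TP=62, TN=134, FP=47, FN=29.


Total = TP + TN + FP + FN
= 62 + 134 + 47 + 29
= 272
(Predicted positive: 109, predicted negative: 163)

272


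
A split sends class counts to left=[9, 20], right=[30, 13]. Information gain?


Parent = [39, 33], H_parent = 0.995
H_left = 0.8936 (n=29), H_right = 0.8841 (n=43)
H_children = (29/72)·0.8936 + (43/72)·0.8841 = 0.8879
IG = 0.995 - 0.8879 = 0.1071

0.1071


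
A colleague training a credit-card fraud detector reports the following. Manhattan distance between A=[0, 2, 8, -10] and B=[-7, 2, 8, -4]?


d = |0+ 7| + |2-2| + |8-8| + |-10+ 4|
  = 7 + 0 + 0 + 6
  = 13

13


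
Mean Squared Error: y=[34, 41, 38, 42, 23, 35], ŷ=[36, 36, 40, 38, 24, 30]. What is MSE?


Squared errors: (34-36)²=4, (41-36)²=25, (38-40)²=4, (42-38)²=16, (23-24)²=1, (35-30)²=25
Sum = 75
MSE = 75/6 = 25/2

25/2


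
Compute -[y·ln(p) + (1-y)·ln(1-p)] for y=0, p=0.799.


BCE = -[y·ln(p) + (1-y)·ln(1-p)]
= -0 - 1·ln(1-0.799)
= -ln(0.201) = 1.6045

1.6045


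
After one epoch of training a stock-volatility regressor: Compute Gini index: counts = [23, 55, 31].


Probabilities: [23/109, 55/109, 31/109] ≈ [0.211, 0.5046, 0.2844]
Σpᵢ² = (529 + 3025 + 961)/109² = 4515/11881
Gini = 1 - Σpᵢ² = 1 - 4515/11881 = 0.62

0.62


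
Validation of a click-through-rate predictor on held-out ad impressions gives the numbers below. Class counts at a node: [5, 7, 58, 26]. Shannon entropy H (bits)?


Probabilities: [5/96, 7/96, 58/96, 26/96] ≈ [0.0521, 0.0729, 0.6042, 0.2708]
H = -((5/96)·log₂(5/96) + (7/96)·log₂(7/96) + (58/96)·log₂(58/96) + (26/96)·log₂(26/96))
  = 1.4471 bits

1.4471 bits


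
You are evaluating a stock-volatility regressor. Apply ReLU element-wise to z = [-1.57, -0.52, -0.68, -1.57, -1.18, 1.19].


ReLU(-1.57) = max(0, -1.57) = 0.0
ReLU(-0.52) = max(0, -0.52) = 0.0
ReLU(-0.68) = max(0, -0.68) = 0.0
ReLU(-1.57) = max(0, -1.57) = 0.0
ReLU(-1.18) = max(0, -1.18) = 0.0
ReLU(1.19) = max(0, 1.19) = 1.19
result = [0.0, 0.0, 0.0, 0.0, 0.0, 1.19]

[0.0, 0.0, 0.0, 0.0, 0.0, 1.19]


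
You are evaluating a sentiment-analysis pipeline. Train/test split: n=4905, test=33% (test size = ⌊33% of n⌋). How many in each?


Test = ⌊4905·33/100⌋ = 1618
Train = 4905 - 1618 = 3287

Train: 3287, Test: 1618


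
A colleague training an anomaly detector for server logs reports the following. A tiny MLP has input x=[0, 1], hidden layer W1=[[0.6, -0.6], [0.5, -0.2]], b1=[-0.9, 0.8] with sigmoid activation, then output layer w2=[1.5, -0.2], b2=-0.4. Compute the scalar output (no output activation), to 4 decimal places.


z1[0] = (0.6)·(0) + (-0.6)·(1) - 0.9 = -1.5
z1[1] = (0.5)·(0) + (-0.2)·(1) + 0.8 = 0.6
h = sigmoid(z1) = [0.1824, 0.6457]
output = (1.5)·(0.1824) + (-0.2)·(0.6457) - 0.4 = -0.2555

-0.2555


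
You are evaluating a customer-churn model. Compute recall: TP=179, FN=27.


Recall = TP/(TP+FN)
= 179/(179+27)
= 179/206 = 86.89%

86.89%


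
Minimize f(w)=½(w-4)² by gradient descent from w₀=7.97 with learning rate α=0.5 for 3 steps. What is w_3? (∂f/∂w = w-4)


step 1: grad = 7.97-4 = 3.97; w = 7.97 - 0.5·(3.97) = 5.985
step 2: grad = 5.985-4 = 1.985; w = 5.985 - 0.5·(1.985) = 4.9925
step 3: grad = 4.9925-4 = 0.9925; w = 4.9925 - 0.5·(0.9925) = 4.49625

4.49625


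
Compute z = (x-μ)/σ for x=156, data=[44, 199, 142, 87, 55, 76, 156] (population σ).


μ = 108.4286, σ = 53.5987
z = (156 - 108.4286)/53.5987 = 0.8875

0.8875


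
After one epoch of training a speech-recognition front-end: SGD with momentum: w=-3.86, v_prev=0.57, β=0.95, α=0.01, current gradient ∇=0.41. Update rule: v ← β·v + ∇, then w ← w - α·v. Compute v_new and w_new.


v_new = 0.95·0.57 + 0.41 = 0.5415 + 0.41 = 0.9515
w_new = -3.86 - 0.01·0.9515 = -3.86 - 0.009515 = -3.869515

v_new=0.9515, w_new=-3.869515


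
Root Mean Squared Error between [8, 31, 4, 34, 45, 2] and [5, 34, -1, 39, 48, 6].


MSE = 93/6 = 15.5
RMSE = √(93/6) = 3.937

3.937


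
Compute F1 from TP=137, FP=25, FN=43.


Precision = 137/162 = 0.8457
Recall = 137/180 = 0.7611
F1 = 2·P·R/(P+R) = 2·TP/(2·TP+FP+FN) = 274/(274+25+43) = 274/342 = 0.8012

0.8012


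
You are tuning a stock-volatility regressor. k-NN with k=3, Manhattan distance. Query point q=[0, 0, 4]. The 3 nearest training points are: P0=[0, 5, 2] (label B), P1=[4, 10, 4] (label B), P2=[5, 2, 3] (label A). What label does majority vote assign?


d(q,P0) = 7  (label B)
d(q,P1) = 14  (label B)
d(q,P2) = 8  (label A)
Votes: A=1, B=2
Majority → B

B


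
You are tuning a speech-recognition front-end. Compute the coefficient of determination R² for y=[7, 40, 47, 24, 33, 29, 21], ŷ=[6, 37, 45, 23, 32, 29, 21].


ȳ = 28.7143
SS_res = Σ(y-ŷ)² = 16
SS_tot = Σ(y-ȳ)² = 1033.43
R² = 1 - SS_res/SS_tot = 1 - 0.0155 = 0.9845

0.9845


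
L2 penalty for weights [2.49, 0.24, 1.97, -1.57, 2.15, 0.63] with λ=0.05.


‖w‖₂² = (2.49)² + (0.24)² + (1.97)² + (-1.57)² + (2.15)² + (0.63)²
     = 6.2001 + 0.0576 + 3.8809 + 2.4649 + 4.6225 + 0.3969
     = 17.6229
λ·‖w‖₂² = 0.05·17.6229 = 0.881145

0.881145


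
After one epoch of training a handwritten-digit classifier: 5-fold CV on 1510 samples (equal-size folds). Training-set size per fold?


Fold size = 1510/5 = 302
Training per fold = 1510 - 302 = 1208

1208


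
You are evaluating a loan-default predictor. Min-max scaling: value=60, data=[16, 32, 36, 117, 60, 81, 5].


min=5, max=117
(60-5)/(117-5) = 55/112 = 0.4911

0.4911


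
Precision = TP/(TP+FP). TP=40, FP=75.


Precision = TP/(TP+FP)
= 40/(40+75)
= 40/115 = 34.78%

34.78%


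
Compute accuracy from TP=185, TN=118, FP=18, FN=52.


Accuracy = (TP+TN)/(TP+TN+FP+FN)
= (185+118)/(373)
= 303/373 = 81.23%

81.23%


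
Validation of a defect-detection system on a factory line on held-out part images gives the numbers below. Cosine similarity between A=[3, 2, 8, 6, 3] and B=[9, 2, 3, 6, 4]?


A·B = 3·9 + 2·2 + 8·3 + 6·6 + 3·4 = 103
‖A‖ = √122 = 11.0454, ‖B‖ = √146 = 12.083
cos = 103/(√122·√146) = 103/√17812 = 0.7718

0.7718


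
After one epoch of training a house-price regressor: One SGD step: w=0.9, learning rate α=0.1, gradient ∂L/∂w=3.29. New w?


w_new = w - α·∇
= 0.9 - 0.1·3.29
= 0.9 - 0.329
= 0.571

0.571


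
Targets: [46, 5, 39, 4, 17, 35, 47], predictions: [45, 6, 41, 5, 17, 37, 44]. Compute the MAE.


Absolute errors: |46-45|=1, |5-6|=1, |39-41|=2, |4-5|=1, |17-17|=0, |35-37|=2, |47-44|=3
Sum = 10
MAE = 10/7 = 10/7

10/7


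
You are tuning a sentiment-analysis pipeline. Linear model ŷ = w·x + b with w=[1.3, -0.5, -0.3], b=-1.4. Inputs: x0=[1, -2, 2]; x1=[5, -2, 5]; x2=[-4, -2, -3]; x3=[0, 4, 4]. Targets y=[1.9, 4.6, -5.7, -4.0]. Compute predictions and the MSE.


ŷ0 = (1.3)·(1) + (-0.5)·(-2) + (-0.3)·(2) - 1.4 = 0.3
ŷ1 = (1.3)·(5) + (-0.5)·(-2) + (-0.3)·(5) - 1.4 = 4.6
ŷ2 = (1.3)·(-4) + (-0.5)·(-2) + (-0.3)·(-3) - 1.4 = -4.7
ŷ3 = (1.3)·(0) + (-0.5)·(4) + (-0.3)·(4) - 1.4 = -4.6
errors² = [2.56, 0.0, 1.0, 0.36]
MSE = 3.9200/4 = 0.98

0.98


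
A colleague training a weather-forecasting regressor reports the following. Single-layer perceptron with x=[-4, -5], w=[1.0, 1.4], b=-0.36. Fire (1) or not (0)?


z = (-4)·(1.0) + (-5)·(1.4) - 0.36
  = -11.36
step(z) = 0 (z<0)

0


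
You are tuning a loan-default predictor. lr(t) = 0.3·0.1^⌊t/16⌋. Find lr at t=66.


n_drops = ⌊66/16⌋ = 4
lr = 0.3·0.1^4 = 0.3·0.0001 = 0.00003

0.00003


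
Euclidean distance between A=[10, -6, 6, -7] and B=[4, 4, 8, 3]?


d = √((10-4)² + (-6-4)² + (6-8)² + (-7-3)²)
  = √(36 + 100 + 4 + 100)
  = √240 = 15.4919

15.4919


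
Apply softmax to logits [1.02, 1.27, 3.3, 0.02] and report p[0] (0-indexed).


Exponentials: e^1.02=2.7732, e^1.27=3.5609, e^3.3=27.1126, e^0.02=1.0202
Sum = 34.4669
Softmax = [0.0805, 0.1033, 0.7866, 0.0296]
p[0] = 2.7732/34.4669 = 0.0805

0.0805


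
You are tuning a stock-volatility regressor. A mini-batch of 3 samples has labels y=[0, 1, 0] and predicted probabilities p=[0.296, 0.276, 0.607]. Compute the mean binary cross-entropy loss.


L[0] = -ln(1-0.296) = -ln(0.704) = 0.351
L[1] = -ln(0.276) = 1.2874
L[2] = -ln(1-0.607) = -ln(0.393) = 0.9339
mean = (0.351 + 1.2874 + 0.9339)/3 = 0.8574

0.8574


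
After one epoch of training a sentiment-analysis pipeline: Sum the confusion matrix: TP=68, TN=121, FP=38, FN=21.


Total = TP + TN + FP + FN
= 68 + 121 + 38 + 21
= 248
(Predicted positive: 106, predicted negative: 142)

248


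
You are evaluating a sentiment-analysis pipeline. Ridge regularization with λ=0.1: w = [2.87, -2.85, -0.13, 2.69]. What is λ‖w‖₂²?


‖w‖₂² = (2.87)² + (-2.85)² + (-0.13)² + (2.69)²
     = 8.2369 + 8.1225 + 0.0169 + 7.2361
     = 23.6124
λ·‖w‖₂² = 0.1·23.6124 = 2.36124

2.36124


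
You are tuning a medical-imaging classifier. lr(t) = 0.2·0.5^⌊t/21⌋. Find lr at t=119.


n_drops = ⌊119/21⌋ = 5
lr = 0.2·0.5^5 = 0.2·0.03125 = 0.00625

0.00625


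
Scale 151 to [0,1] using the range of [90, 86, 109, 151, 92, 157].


min=86, max=157
(151-86)/(157-86) = 65/71 = 0.9155

0.9155


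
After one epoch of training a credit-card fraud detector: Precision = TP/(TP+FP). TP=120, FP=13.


Precision = TP/(TP+FP)
= 120/(120+13)
= 120/133 = 90.23%

90.23%


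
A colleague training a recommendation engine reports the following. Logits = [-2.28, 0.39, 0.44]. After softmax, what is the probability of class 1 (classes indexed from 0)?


Exponentials: e^-2.28=0.1023, e^0.39=1.477, e^0.44=1.5527
Sum = 3.132
Softmax = [0.0327, 0.4716, 0.4958]
p[1] = 1.477/3.132 = 0.4716

0.4716


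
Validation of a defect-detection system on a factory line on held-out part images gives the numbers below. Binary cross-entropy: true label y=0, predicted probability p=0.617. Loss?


BCE = -[y·ln(p) + (1-y)·ln(1-p)]
= -0 - 1·ln(1-0.617)
= -ln(0.383) = 0.9597

0.9597


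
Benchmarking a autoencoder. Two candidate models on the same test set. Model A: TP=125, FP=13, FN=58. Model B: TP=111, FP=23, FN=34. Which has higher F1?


Model A: P=125/138=0.9058, R=125/183=0.6831, F1=2PR/(P+R)=2TP/(2TP+FP+FN)=250/321=0.7788
Model B: P=111/134=0.8284, R=111/145=0.7655, F1=2PR/(P+R)=2TP/(2TP+FP+FN)=222/279=0.7957
0.7788 < 0.7957 → Model B

Model B


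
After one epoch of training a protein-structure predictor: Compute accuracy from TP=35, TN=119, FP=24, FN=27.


Accuracy = (TP+TN)/(TP+TN+FP+FN)
= (35+119)/(205)
= 154/205 = 75.12%

75.12%


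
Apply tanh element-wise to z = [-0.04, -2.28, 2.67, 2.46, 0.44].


tanh(-0.04) = -0.04
tanh(-2.28) = -0.9793
tanh(2.67) = 0.9905
tanh(2.46) = 0.9855
tanh(0.44) = 0.4136
result = [-0.04, -0.9793, 0.9905, 0.9855, 0.4136]

[-0.04, -0.9793, 0.9905, 0.9855, 0.4136]


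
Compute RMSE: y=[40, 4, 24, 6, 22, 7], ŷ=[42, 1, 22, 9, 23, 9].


MSE = 31/6 = 5.1667
RMSE = √(31/6) = 2.273

2.273


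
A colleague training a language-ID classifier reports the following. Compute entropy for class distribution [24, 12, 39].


Probabilities: [24/75, 12/75, 39/75] ≈ [0.32, 0.16, 0.52]
H = -((24/75)·log₂(24/75) + (12/75)·log₂(12/75) + (39/75)·log₂(39/75))
  = 1.4396 bits

1.4396 bits


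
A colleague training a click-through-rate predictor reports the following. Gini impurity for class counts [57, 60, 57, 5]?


Probabilities: [57/179, 60/179, 57/179, 5/179] ≈ [0.3184, 0.3352, 0.3184, 0.0279]
Σpᵢ² = (3249 + 3600 + 3249 + 25)/179² = 10123/32041
Gini = 1 - Σpᵢ² = 1 - 10123/32041 = 0.6841

0.6841


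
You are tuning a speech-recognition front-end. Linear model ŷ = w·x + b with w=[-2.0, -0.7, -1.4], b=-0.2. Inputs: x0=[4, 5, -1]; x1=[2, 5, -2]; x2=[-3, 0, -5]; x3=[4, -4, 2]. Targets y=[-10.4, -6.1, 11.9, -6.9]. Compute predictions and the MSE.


ŷ0 = (-2.0)·(4) + (-0.7)·(5) + (-1.4)·(-1) - 0.2 = -10.3
ŷ1 = (-2.0)·(2) + (-0.7)·(5) + (-1.4)·(-2) - 0.2 = -4.9
ŷ2 = (-2.0)·(-3) + (-0.7)·(0) + (-1.4)·(-5) - 0.2 = 12.8
ŷ3 = (-2.0)·(4) + (-0.7)·(-4) + (-1.4)·(2) - 0.2 = -8.2
errors² = [0.01, 1.44, 0.81, 1.69]
MSE = 3.9500/4 = 0.9875

0.9875


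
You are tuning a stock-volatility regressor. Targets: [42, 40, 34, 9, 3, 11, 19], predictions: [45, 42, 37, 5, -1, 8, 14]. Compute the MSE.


Squared errors: (42-45)²=9, (40-42)²=4, (34-37)²=9, (9-5)²=16, (3+ 1)²=16, (11-8)²=9, (19-14)²=25
Sum = 88
MSE = 88/7 = 88/7

88/7


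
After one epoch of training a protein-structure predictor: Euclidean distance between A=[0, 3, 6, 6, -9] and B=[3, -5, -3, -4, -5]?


d = √((0-3)² + (3+ 5)² + (6+ 3)² + (6+ 4)² + (-9+ 5)²)
  = √(9 + 64 + 81 + 100 + 16)
  = √270 = 16.4317

16.4317


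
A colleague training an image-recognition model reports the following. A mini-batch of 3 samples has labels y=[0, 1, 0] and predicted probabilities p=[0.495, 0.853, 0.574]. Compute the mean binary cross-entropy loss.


L[0] = -ln(1-0.495) = -ln(0.505) = 0.6832
L[1] = -ln(0.853) = 0.159
L[2] = -ln(1-0.574) = -ln(0.426) = 0.8533
mean = (0.6832 + 0.159 + 0.8533)/3 = 0.5652

0.5652


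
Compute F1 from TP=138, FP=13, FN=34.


Precision = 138/151 = 0.9139
Recall = 138/172 = 0.8023
F1 = 2·P·R/(P+R) = 2·TP/(2·TP+FP+FN) = 276/(276+13+34) = 276/323 = 0.8545

0.8545


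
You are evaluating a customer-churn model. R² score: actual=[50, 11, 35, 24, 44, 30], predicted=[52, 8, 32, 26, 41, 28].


ȳ = 32.3333
SS_res = Σ(y-ŷ)² = 39
SS_tot = Σ(y-ȳ)² = 985.33
R² = 1 - SS_res/SS_tot = 1 - 0.0396 = 0.9604

0.9604


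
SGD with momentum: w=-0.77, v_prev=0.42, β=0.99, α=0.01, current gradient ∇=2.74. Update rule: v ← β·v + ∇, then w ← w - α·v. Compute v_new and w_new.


v_new = 0.99·0.42 + 2.74 = 0.4158 + 2.74 = 3.1558
w_new = -0.77 - 0.01·3.1558 = -0.77 - 0.031558 = -0.801558

v_new=3.1558, w_new=-0.801558


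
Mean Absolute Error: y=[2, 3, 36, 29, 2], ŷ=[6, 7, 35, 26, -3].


Absolute errors: |2-6|=4, |3-7|=4, |36-35|=1, |29-26|=3, |2+ 3|=5
Sum = 17
MAE = 17/5 = 17/5

17/5


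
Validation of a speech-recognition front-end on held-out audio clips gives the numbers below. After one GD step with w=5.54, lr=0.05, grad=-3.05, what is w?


w_new = w - α·∇
= 5.54 - 0.05·-3.05
= 5.54 + 0.1525
= 5.6925

5.6925


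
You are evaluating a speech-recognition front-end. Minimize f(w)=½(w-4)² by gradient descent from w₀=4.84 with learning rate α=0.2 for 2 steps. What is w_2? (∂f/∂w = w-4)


step 1: grad = 4.84-4 = 0.84; w = 4.84 - 0.2·(0.84) = 4.672
step 2: grad = 4.672-4 = 0.672; w = 4.672 - 0.2·(0.672) = 4.5376

4.5376


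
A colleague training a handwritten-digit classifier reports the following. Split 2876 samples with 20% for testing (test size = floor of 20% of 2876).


Test = ⌊2876·20/100⌋ = 575
Train = 2876 - 575 = 2301

Train: 2301, Test: 575


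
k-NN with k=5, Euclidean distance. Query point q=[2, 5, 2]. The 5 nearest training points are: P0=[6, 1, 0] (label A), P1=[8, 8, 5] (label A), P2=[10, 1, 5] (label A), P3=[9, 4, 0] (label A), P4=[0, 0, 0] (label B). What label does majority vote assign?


d(q,P0) = 6.0  (label A)
d(q,P1) = 7.3485  (label A)
d(q,P2) = 9.434  (label A)
d(q,P3) = 7.3485  (label A)
d(q,P4) = 5.7446  (label B)
Votes: A=4, B=1
Majority → A

A


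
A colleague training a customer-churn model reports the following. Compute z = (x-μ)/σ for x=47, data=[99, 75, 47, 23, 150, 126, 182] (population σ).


μ = 100.2857, σ = 52.4587
z = (47 - 100.2857)/52.4587 = -1.0158

-1.0158


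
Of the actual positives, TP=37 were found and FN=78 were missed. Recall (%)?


Recall = TP/(TP+FN)
= 37/(37+78)
= 37/115 = 32.17%

32.17%


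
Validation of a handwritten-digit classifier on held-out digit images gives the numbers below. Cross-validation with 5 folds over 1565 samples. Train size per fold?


Fold size = 1565/5 = 313
Training per fold = 1565 - 313 = 1252

1252


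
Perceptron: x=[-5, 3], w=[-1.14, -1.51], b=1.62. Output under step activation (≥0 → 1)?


z = (-5)·(-1.14) + (3)·(-1.51) + 1.62
  = 2.79
step(z) = 1 (z≥0)

1


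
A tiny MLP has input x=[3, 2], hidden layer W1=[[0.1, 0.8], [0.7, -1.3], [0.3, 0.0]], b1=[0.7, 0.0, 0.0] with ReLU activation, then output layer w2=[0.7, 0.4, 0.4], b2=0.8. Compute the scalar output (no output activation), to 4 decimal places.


z1[0] = (0.1)·(3) + (0.8)·(2) + 0.7 = 2.6
z1[1] = (0.7)·(3) + (-1.3)·(2) + 0.0 = -0.5
z1[2] = (0.3)·(3) + (0.0)·(2) + 0.0 = 0.9
h = ReLU(z1) = [2.6, 0.0, 0.9]
output = (0.7)·(2.6) + (0.4)·(0.0) + (0.4)·(0.9) + 0.8 = 2.98

2.98


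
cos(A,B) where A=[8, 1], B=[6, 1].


A·B = 8·6 + 1·1 = 49
‖A‖ = √65 = 8.0623, ‖B‖ = √37 = 6.0828
cos = 49/(√65·√37) = 49/√2405 = 0.9992

0.9992


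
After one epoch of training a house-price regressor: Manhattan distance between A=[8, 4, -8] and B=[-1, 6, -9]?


d = |8+ 1| + |4-6| + |-8+ 9|
  = 9 + 2 + 1
  = 12

12


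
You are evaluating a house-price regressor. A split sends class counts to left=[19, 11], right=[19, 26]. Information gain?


Parent = [38, 37], H_parent = 0.9999
H_left = 0.9481 (n=30), H_right = 0.9825 (n=45)
H_children = (30/75)·0.9481 + (45/75)·0.9825 = 0.9687
IG = 0.9999 - 0.9687 = 0.0312

0.0312


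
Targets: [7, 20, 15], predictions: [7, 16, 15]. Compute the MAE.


Absolute errors: |7-7|=0, |20-16|=4, |15-15|=0
Sum = 4
MAE = 4/3 = 4/3

4/3


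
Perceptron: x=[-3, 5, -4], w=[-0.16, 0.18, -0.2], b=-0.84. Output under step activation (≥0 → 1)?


z = (-3)·(-0.16) + (5)·(0.18) + (-4)·(-0.2) - 0.84
  = 1.34
step(z) = 1 (z≥0)

1


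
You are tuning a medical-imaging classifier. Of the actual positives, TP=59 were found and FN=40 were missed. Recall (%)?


Recall = TP/(TP+FN)
= 59/(59+40)
= 59/99 = 59.6%

59.6%


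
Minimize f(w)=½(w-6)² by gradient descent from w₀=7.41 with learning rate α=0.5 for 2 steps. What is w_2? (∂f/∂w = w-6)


step 1: grad = 7.41-6 = 1.41; w = 7.41 - 0.5·(1.41) = 6.705
step 2: grad = 6.705-6 = 0.705; w = 6.705 - 0.5·(0.705) = 6.3525

6.3525


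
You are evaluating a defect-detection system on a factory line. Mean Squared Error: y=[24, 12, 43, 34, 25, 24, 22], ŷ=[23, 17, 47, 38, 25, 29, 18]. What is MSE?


Squared errors: (24-23)²=1, (12-17)²=25, (43-47)²=16, (34-38)²=16, (25-25)²=0, (24-29)²=25, (22-18)²=16
Sum = 99
MSE = 99/7 = 99/7

99/7


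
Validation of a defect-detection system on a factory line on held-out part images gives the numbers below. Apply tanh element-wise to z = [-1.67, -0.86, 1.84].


tanh(-1.67) = -0.9316
tanh(-0.86) = -0.6963
tanh(1.84) = 0.9508
result = [-0.9316, -0.6963, 0.9508]

[-0.9316, -0.6963, 0.9508]


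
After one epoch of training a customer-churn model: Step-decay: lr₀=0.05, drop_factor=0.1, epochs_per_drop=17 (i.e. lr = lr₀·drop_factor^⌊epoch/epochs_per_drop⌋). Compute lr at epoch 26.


n_drops = ⌊26/17⌋ = 1
lr = 0.05·0.1^1 = 0.05·0.1 = 0.005

0.005


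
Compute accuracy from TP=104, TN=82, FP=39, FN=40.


Accuracy = (TP+TN)/(TP+TN+FP+FN)
= (104+82)/(265)
= 186/265 = 70.19%

70.19%


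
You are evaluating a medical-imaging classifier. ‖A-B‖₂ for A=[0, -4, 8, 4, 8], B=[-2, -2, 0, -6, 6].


d = √((0+ 2)² + (-4+ 2)² + (8-0)² + (4+ 6)² + (8-6)²)
  = √(4 + 4 + 64 + 100 + 4)
  = √176 = 13.2665

13.2665


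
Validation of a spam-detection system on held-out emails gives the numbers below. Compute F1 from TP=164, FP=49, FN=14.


Precision = 164/213 = 0.77
Recall = 164/178 = 0.9213
F1 = 2·P·R/(P+R) = 2·TP/(2·TP+FP+FN) = 328/(328+49+14) = 328/391 = 0.8389

0.8389


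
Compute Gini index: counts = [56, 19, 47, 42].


Probabilities: [56/164, 19/164, 47/164, 42/164] ≈ [0.3415, 0.1159, 0.2866, 0.2561]
Σpᵢ² = (3136 + 361 + 2209 + 1764)/164² = 7470/26896
Gini = 1 - Σpᵢ² = 1 - 7470/26896 = 0.7223

0.7223


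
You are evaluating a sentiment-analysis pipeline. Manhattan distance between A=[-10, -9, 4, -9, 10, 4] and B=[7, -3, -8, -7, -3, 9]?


d = |-10-7| + |-9+ 3| + |4+ 8| + |-9+ 7| + |10+ 3| + |4-9|
  = 17 + 6 + 12 + 2 + 13 + 5
  = 55

55


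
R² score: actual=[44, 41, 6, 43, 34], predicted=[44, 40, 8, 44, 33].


ȳ = 33.6
SS_res = Σ(y-ŷ)² = 7
SS_tot = Σ(y-ȳ)² = 1013.2
R² = 1 - SS_res/SS_tot = 1 - 0.0069 = 0.9931

0.9931


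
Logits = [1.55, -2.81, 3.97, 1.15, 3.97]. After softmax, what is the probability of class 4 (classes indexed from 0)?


Exponentials: e^1.55=4.7115, e^-2.81=0.0602, e^3.97=52.9845, e^1.15=3.1582, e^3.97=52.9845
Sum = 113.8989
Softmax = [0.0414, 0.0005, 0.4652, 0.0277, 0.4652]
p[4] = 52.9845/113.8989 = 0.4652

0.4652


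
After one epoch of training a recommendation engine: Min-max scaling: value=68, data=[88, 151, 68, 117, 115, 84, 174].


min=68, max=174
(68-68)/(174-68) = 0/106 = 0.0

0.0


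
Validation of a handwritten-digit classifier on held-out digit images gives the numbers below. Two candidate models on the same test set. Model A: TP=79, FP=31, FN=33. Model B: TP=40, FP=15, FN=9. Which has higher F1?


Model A: P=79/110=0.7182, R=79/112=0.7054, F1=2PR/(P+R)=2TP/(2TP+FP+FN)=158/222=0.7117
Model B: P=40/55=0.7273, R=40/49=0.8163, F1=2PR/(P+R)=2TP/(2TP+FP+FN)=80/104=0.7692
0.7117 < 0.7692 → Model B

Model B


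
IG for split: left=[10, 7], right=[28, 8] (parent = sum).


Parent = [38, 15], H_parent = 0.8595
H_left = 0.9774 (n=17), H_right = 0.7642 (n=36)
H_children = (17/53)·0.9774 + (36/53)·0.7642 = 0.8326
IG = 0.8595 - 0.8326 = 0.0269

0.0269


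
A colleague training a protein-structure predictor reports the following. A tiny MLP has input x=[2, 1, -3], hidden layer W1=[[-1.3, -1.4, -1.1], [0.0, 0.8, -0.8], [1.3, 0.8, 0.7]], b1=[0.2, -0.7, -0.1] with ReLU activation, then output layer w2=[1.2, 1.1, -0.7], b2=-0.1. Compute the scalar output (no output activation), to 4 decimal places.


z1[0] = (-1.3)·(2) + (-1.4)·(1) + (-1.1)·(-3) + 0.2 = -0.5
z1[1] = (0.0)·(2) + (0.8)·(1) + (-0.8)·(-3) - 0.7 = 2.5
z1[2] = (1.3)·(2) + (0.8)·(1) + (0.7)·(-3) - 0.1 = 1.2
h = ReLU(z1) = [0.0, 2.5, 1.2]
output = (1.2)·(0.0) + (1.1)·(2.5) + (-0.7)·(1.2) - 0.1 = 1.81

1.81


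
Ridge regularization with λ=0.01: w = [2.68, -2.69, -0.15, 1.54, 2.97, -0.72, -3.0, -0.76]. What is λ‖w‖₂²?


‖w‖₂² = (2.68)² + (-2.69)² + (-0.15)² + (1.54)² + (2.97)² + (-0.72)² + (-3.0)² + (-0.76)²
     = 7.1824 + 7.2361 + 0.0225 + 2.3716 + 8.8209 + 0.5184 + 9 + 0.5776
     = 35.7295
λ·‖w‖₂² = 0.01·35.7295 = 0.357295

0.357295
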